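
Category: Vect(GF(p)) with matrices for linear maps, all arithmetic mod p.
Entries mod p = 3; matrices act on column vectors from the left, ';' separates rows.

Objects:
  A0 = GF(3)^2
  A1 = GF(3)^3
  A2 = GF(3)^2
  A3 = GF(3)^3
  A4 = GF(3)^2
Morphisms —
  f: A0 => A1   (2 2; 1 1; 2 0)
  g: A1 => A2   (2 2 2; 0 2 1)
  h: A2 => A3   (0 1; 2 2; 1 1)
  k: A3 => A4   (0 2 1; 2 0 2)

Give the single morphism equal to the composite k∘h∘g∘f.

  e0=(1,0) f=>(2,1,2) g=>(1,1) h=>(1,1,2) k=>(1,0)
  e1=(0,1) f=>(2,1,0) g=>(0,2) h=>(2,1,2) k=>(1,2)
⟦path⟧: (1 1; 0 2)

Answer: (1 1; 0 2)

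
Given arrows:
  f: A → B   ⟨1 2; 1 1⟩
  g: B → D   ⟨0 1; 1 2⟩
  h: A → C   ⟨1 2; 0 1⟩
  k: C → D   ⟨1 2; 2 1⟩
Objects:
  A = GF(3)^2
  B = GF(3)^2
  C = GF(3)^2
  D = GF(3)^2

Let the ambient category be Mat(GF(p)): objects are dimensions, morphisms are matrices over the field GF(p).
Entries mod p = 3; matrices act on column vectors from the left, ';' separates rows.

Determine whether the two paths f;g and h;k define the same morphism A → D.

1) trace f;g:
  e0=(1,0) f→(1,1) g→(1,0)
  e1=(0,1) f→(2,1) g→(1,1)
  result₁ = ⟨1 1; 0 1⟩
2) trace h;k:
  e0=(1,0) h→(1,0) k→(1,2)
  e1=(0,1) h→(2,1) k→(1,2)
  result₂ = ⟨1 1; 2 2⟩
Equal? differ; not commutative

Answer: DOES NOT COMMUTE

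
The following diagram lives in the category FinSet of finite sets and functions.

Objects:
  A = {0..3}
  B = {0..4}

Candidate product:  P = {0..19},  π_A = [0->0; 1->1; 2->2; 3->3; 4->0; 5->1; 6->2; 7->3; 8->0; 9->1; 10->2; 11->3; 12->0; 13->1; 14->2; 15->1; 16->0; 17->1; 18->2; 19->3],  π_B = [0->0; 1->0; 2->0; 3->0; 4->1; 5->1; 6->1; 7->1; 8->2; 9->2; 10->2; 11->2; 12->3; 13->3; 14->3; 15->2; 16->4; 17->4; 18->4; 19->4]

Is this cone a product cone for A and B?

|A|·|B| = 4·5 = 20;  |P| = 20
Check the pairing map k ↦ (π_A(k), π_B(k)):
  0 -> (0,0)
  1 -> (1,0)
  2 -> (2,0)
  3 -> (3,0)
  4 -> (0,1)
  5 -> (1,1)
  6 -> (2,1)
  7 -> (3,1)
  8 -> (0,2)
  9 -> (1,2)
  10 -> (2,2)
  11 -> (3,2)
  12 -> (0,3)
  13 -> (1,3)
  14 -> (2,3)
  15 -> (1,2)  ✗ repeats pair of k=9
  16 -> (0,4)
  17 -> (1,4)
  18 -> (2,4)
  19 -> (3,4)
distinct pairs in image: 19 / 20 needed
  → (1,2) hit at k=9 and k=15

Answer: NOT A VALID PRODUCT — duplicate pair at indices 9,15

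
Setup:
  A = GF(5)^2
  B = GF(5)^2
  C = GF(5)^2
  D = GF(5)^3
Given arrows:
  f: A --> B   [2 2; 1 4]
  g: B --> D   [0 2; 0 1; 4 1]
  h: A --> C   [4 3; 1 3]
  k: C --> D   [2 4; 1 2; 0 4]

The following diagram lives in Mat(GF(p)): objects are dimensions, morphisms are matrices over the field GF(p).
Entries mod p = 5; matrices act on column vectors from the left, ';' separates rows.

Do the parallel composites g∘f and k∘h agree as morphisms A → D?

Answer: COMMUTES

Trace:
1) trace f;g:
  e0=⟨1,0⟩ f-->⟨2,1⟩ g-->⟨2,1,4⟩
  e1=⟨0,1⟩ f-->⟨2,4⟩ g-->⟨3,4,2⟩
  ⟦path⟧₁ = [2 3; 1 4; 4 2]
2) trace h;k:
  e0=⟨1,0⟩ h-->⟨4,1⟩ k-->⟨2,1,4⟩
  e1=⟨0,1⟩ h-->⟨3,3⟩ k-->⟨3,4,2⟩
  ⟦path⟧₂ = [2 3; 1 4; 4 2]
Equal? YES — commutes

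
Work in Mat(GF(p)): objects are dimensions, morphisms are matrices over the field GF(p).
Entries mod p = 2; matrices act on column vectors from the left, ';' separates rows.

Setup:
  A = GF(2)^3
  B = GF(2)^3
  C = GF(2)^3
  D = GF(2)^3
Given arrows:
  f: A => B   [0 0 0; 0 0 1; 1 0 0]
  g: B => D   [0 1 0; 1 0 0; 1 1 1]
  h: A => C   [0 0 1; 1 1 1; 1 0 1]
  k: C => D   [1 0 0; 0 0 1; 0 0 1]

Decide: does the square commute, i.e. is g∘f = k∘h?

Answer: DOES NOT COMMUTE

Work:
Along f;g (path 1):
  e0=(1,0,0) f=>(0,0,1) g=>(0,0,1)
  e1=(0,1,0) f=>(0,0,0) g=>(0,0,0)
  e2=(0,0,1) f=>(0,1,0) g=>(1,0,1)
  result₁ = [0 0 1; 0 0 0; 1 0 1]
Along h;k (path 2):
  e0=(1,0,0) h=>(0,1,1) k=>(0,1,1)
  e1=(0,1,0) h=>(0,1,0) k=>(0,0,0)
  e2=(0,0,1) h=>(1,1,1) k=>(1,1,1)
  result₂ = [0 0 1; 1 0 1; 1 0 1]
Equal? distinct morphisms ✗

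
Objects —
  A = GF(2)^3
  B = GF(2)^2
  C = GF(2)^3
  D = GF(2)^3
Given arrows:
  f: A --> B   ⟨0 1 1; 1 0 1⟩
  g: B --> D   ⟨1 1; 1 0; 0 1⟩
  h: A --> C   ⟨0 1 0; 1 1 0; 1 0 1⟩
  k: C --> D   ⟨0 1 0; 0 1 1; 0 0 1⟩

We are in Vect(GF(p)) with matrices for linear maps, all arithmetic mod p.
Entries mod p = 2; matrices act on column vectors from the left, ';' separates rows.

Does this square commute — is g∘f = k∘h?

Answer: COMMUTES

Trace:
1) trace f;g:
  e0=(1,0,0) f-->(0,1) g-->(1,0,1)
  e1=(0,1,0) f-->(1,0) g-->(1,1,0)
  e2=(0,0,1) f-->(1,1) g-->(0,1,1)
  composite₁ = ⟨1 1 0; 0 1 1; 1 0 1⟩
2) trace h;k:
  e0=(1,0,0) h-->(0,1,1) k-->(1,0,1)
  e1=(0,1,0) h-->(1,1,0) k-->(1,1,0)
  e2=(0,0,1) h-->(0,0,1) k-->(0,1,1)
  composite₂ = ⟨1 1 0; 0 1 1; 1 0 1⟩
Equal? equal; square commutes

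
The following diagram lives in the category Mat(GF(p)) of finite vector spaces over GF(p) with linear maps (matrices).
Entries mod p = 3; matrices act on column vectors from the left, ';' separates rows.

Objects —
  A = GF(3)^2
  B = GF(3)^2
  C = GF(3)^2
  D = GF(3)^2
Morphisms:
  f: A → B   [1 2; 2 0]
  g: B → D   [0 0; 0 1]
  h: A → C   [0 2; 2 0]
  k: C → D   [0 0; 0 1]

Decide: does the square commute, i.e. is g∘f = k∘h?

Path 1 = f;g:
  e0=[1,0] f→[1,2] g→[0,2]
  e1=[0,1] f→[2,0] g→[0,0]
  result₁ = [0 0; 2 0]
Path 2 = h;k:
  e0=[1,0] h→[0,2] k→[0,2]
  e1=[0,1] h→[2,0] k→[0,0]
  result₂ = [0 0; 2 0]
Equal? same morphism ✓

Answer: COMMUTES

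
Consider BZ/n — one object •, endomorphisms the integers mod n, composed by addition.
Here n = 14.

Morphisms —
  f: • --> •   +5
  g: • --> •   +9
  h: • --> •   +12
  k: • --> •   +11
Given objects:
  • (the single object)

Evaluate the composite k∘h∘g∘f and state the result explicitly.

  0 +5≡5 +9≡0 +12≡12 +11≡9  (mod 14)
⟦path⟧: +9

Answer: +9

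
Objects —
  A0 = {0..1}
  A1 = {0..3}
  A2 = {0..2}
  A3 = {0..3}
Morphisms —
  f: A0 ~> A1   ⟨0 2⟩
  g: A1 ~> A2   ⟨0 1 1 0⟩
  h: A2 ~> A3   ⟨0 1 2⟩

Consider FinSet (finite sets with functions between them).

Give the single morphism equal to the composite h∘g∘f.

  0 f~>0 g~>0 h~>0
  1 f~>2 g~>1 h~>1
result: ⟨0 1⟩

Answer: ⟨0 1⟩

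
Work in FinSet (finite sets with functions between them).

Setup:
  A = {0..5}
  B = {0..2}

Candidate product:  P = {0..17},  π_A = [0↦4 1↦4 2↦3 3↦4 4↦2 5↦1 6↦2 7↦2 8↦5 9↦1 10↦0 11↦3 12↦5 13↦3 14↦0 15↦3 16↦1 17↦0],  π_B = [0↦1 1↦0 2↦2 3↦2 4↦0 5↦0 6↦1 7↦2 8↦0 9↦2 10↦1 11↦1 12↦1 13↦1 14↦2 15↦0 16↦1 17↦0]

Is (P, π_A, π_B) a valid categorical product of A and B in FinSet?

|A|·|B| = 6·3 = 18;  |P| = 18
Check the pairing map k ↦ (π_A(k), π_B(k)):
  0 ↦ (4,1)
  1 ↦ (4,0)
  2 ↦ (3,2)
  3 ↦ (4,2)
  4 ↦ (2,0)
  5 ↦ (1,0)
  6 ↦ (2,1)
  7 ↦ (2,2)
  8 ↦ (5,0)
  9 ↦ (1,2)
  10 ↦ (0,1)
  11 ↦ (3,1)
  12 ↦ (5,1)
  13 ↦ (3,1)  ✗ repeats pair of k=11
  14 ↦ (0,2)
  15 ↦ (3,0)
  16 ↦ (1,1)
  17 ↦ (0,0)
distinct pairs in image: 17 / 18 needed
  → (3,1) hit at k=11 and k=13

Answer: NOT A VALID PRODUCT — duplicate pair at indices 13,11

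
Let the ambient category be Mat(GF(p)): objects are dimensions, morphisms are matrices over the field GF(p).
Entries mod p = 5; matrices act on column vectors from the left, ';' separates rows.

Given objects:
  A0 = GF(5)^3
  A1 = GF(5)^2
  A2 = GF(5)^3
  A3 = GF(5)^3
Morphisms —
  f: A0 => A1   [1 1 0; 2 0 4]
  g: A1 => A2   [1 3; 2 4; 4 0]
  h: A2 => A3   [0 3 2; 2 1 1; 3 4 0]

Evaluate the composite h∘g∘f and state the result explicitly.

Answer: [3 4 3; 3 3 0; 1 1 0]

Work:
  e0=(1,0,0) f=>(1,2) g=>(2,0,4) h=>(3,3,1)
  e1=(0,1,0) f=>(1,0) g=>(1,2,4) h=>(4,3,1)
  e2=(0,0,1) f=>(0,4) g=>(2,1,0) h=>(3,0,0)
composite: [3 4 3; 3 3 0; 1 1 0]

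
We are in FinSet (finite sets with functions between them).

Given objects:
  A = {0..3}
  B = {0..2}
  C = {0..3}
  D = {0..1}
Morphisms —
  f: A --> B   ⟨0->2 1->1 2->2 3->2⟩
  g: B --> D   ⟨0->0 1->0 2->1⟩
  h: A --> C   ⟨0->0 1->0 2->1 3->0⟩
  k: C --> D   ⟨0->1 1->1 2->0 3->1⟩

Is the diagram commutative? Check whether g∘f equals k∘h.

Answer: DOES NOT COMMUTE

Work:
1) trace f;g:
  0 f-->2 g-->1
  1 f-->1 g-->0
  2 f-->2 g-->1
  3 f-->2 g-->1
  composite₁ = ⟨0->1 1->0 2->1 3->1⟩
2) trace h;k:
  0 h-->0 k-->1
  1 h-->0 k-->1
  2 h-->1 k-->1
  3 h-->0 k-->1
  composite₂ = ⟨0->1 1->1 2->1 3->1⟩
Equal? distinct morphisms ✗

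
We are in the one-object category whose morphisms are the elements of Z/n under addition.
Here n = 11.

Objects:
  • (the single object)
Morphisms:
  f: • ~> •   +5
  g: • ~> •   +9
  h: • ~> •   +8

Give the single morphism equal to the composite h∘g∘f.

Answer: +0

Derivation:
  0 +5≡5 +9≡3 +8≡0  (mod 11)
result: +0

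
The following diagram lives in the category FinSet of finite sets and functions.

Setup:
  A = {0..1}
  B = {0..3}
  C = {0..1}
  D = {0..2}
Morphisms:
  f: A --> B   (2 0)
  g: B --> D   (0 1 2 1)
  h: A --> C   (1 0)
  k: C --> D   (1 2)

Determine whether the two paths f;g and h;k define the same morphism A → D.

Answer: DOES NOT COMMUTE

Work:
1) trace f;g:
  0 f-->2 g-->2
  1 f-->0 g-->0
  ⟦path⟧₁ = (2 0)
2) trace h;k:
  0 h-->1 k-->2
  1 h-->0 k-->1
  ⟦path⟧₂ = (2 1)
Equal? NO — does not commute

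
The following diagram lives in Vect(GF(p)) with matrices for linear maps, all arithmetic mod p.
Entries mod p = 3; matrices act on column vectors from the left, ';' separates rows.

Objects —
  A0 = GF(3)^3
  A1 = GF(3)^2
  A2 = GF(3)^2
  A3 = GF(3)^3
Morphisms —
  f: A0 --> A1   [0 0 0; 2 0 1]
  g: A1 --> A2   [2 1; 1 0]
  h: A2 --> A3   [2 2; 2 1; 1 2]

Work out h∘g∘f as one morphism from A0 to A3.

  e0=(1,0,0) f-->(0,2) g-->(2,0) h-->(1,1,2)
  e1=(0,1,0) f-->(0,0) g-->(0,0) h-->(0,0,0)
  e2=(0,0,1) f-->(0,1) g-->(1,0) h-->(2,2,1)
composite: [1 0 2; 1 0 2; 2 0 1]

Answer: [1 0 2; 1 0 2; 2 0 1]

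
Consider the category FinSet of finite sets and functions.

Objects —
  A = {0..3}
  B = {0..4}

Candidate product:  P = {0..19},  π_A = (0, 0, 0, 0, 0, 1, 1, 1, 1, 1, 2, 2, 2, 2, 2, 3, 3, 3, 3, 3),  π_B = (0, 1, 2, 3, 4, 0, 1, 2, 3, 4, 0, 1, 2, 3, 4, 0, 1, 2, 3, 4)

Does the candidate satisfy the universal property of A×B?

|A|·|B| = 4·5 = 20;  |P| = 20
Check the pairing map k ↦ (π_A(k), π_B(k)):
  0 ↦ (0,0)
  1 ↦ (0,1)
  2 ↦ (0,2)
  3 ↦ (0,3)
  4 ↦ (0,4)
  5 ↦ (1,0)
  6 ↦ (1,1)
  7 ↦ (1,2)
  8 ↦ (1,3)
  9 ↦ (1,4)
  10 ↦ (2,0)
  11 ↦ (2,1)
  12 ↦ (2,2)
  13 ↦ (2,3)
  14 ↦ (2,4)
  15 ↦ (3,0)
  16 ↦ (3,1)
  17 ↦ (3,2)
  18 ↦ (3,3)
  19 ↦ (3,4)
distinct pairs in image: 20 / 20 needed
  → bijection onto A×B; projections well-typed.

Answer: VALID PRODUCT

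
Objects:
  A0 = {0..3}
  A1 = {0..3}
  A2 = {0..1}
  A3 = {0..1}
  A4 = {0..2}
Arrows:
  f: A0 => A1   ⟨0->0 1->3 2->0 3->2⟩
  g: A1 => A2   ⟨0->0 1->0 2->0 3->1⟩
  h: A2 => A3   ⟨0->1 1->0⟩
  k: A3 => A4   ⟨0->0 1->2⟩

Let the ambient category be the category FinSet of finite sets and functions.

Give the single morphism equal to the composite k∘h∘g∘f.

Answer: ⟨0->2 1->0 2->2 3->2⟩

Trace:
  0 f=>0 g=>0 h=>1 k=>2
  1 f=>3 g=>1 h=>0 k=>0
  2 f=>0 g=>0 h=>1 k=>2
  3 f=>2 g=>0 h=>1 k=>2
result: ⟨0->2 1->0 2->2 3->2⟩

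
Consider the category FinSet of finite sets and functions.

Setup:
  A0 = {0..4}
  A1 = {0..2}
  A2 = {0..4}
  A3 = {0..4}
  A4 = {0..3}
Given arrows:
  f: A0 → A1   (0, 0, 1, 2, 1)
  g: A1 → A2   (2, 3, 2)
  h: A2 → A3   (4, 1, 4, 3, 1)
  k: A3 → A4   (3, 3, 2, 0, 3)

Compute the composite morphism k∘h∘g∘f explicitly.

Answer: (3, 3, 0, 3, 0)

Trace:
  0 f→0 g→2 h→4 k→3
  1 f→0 g→2 h→4 k→3
  2 f→1 g→3 h→3 k→0
  3 f→2 g→2 h→4 k→3
  4 f→1 g→3 h→3 k→0
result: (3, 3, 0, 3, 0)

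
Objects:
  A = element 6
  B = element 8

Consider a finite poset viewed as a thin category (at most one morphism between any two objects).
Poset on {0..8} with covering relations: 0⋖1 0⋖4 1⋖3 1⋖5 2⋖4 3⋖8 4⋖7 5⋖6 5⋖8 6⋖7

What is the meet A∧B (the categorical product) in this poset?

Answer: A∧B = 5

Work:
Common predecessors of 6,8: {0,1,5}
  0 <= 5
  1 <= 5
  5 <= 5
glb = 5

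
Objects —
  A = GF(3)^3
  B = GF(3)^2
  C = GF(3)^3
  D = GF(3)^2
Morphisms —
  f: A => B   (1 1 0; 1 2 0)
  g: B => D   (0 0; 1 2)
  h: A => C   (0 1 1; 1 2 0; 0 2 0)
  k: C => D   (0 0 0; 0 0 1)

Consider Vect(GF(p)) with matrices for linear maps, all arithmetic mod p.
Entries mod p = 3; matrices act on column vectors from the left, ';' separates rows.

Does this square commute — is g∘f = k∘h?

Path 1 = f;g:
  e0=⟨1,0,0⟩ f=>⟨1,1⟩ g=>⟨0,0⟩
  e1=⟨0,1,0⟩ f=>⟨1,2⟩ g=>⟨0,2⟩
  e2=⟨0,0,1⟩ f=>⟨0,0⟩ g=>⟨0,0⟩
  composite₁ = (0 0 0; 0 2 0)
Path 2 = h;k:
  e0=⟨1,0,0⟩ h=>⟨0,1,0⟩ k=>⟨0,0⟩
  e1=⟨0,1,0⟩ h=>⟨1,2,2⟩ k=>⟨0,2⟩
  e2=⟨0,0,1⟩ h=>⟨1,0,0⟩ k=>⟨0,0⟩
  composite₂ = (0 0 0; 0 2 0)
Equal? same morphism ✓

Answer: COMMUTES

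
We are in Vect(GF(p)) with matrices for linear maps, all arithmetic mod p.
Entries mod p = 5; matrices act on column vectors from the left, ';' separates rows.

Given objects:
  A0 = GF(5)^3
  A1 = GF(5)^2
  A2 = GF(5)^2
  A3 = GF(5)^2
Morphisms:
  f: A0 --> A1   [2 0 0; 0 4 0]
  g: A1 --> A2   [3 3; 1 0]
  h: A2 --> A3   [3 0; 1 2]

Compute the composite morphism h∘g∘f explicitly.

Answer: [3 1 0; 0 2 0]

Work:
  e0=(1,0,0) f-->(2,0) g-->(1,2) h-->(3,0)
  e1=(0,1,0) f-->(0,4) g-->(2,0) h-->(1,2)
  e2=(0,0,1) f-->(0,0) g-->(0,0) h-->(0,0)
result: [3 1 0; 0 2 0]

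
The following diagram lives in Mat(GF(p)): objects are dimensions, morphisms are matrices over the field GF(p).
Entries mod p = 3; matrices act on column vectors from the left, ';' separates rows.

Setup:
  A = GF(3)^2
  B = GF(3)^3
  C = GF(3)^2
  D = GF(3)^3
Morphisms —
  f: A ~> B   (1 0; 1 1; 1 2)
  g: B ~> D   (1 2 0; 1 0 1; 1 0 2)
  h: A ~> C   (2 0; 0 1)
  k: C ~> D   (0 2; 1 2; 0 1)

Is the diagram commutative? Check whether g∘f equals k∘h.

1) trace f;g:
  e0=[1,0] f~>[1,1,1] g~>[0,2,0]
  e1=[0,1] f~>[0,1,2] g~>[2,2,1]
  ⟦path⟧₁ = (0 2; 2 2; 0 1)
2) trace h;k:
  e0=[1,0] h~>[2,0] k~>[0,2,0]
  e1=[0,1] h~>[0,1] k~>[2,2,1]
  ⟦path⟧₂ = (0 2; 2 2; 0 1)
Equal? equal; square commutes

Answer: COMMUTES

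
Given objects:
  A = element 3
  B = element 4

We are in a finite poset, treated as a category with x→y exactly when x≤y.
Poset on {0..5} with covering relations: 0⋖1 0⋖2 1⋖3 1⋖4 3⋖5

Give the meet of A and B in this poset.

{x : x⊑A ∧ x⊑B} = {0,1}  (A=3, B=4)
  0 ⊑ 1
  1 ⊑ 1
glb = 1

Answer: A∧B = 1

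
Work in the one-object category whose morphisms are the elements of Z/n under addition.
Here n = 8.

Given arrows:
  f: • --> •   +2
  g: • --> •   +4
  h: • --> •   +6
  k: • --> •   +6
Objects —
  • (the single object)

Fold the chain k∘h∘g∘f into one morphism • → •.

  0 +2≡2 +4≡6 +6≡4 +6≡2  (mod 8)
result: +2

Answer: +2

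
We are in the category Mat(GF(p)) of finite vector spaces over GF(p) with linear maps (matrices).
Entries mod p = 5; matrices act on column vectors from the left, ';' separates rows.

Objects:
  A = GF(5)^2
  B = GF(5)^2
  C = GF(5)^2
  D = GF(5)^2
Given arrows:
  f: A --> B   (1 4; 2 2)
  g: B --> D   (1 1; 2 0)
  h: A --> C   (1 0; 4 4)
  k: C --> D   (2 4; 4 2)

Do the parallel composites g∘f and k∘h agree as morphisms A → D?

1) trace f;g:
  e0=(1,0) f-->(1,2) g-->(3,2)
  e1=(0,1) f-->(4,2) g-->(1,3)
  composite₁ = (3 1; 2 3)
2) trace h;k:
  e0=(1,0) h-->(1,4) k-->(3,2)
  e1=(0,1) h-->(0,4) k-->(1,3)
  composite₂ = (3 1; 2 3)
Equal? YES — commutes

Answer: COMMUTES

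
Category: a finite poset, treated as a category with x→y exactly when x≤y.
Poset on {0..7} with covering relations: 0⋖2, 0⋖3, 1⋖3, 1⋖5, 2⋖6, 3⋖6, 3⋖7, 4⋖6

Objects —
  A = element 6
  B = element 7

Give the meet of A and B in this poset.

Answer: A∧B = 3

Trace:
{x : x⊑A ∧ x⊑B} = {0,1,3}  (A=6, B=7)
  0 ⊑ 3
  1 ⊑ 3
  3 ⊑ 3
glb = 3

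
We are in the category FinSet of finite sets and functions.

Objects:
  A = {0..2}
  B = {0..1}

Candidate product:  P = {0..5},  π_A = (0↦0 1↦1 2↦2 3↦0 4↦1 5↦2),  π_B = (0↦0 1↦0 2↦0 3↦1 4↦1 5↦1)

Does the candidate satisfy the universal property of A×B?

|A|·|B| = 3·2 = 6;  |P| = 6
Check the pairing map k ↦ (π_A(k), π_B(k)):
  0 ↦ (0,0)
  1 ↦ (1,0)
  2 ↦ (2,0)
  3 ↦ (0,1)
  4 ↦ (1,1)
  5 ↦ (2,1)
distinct pairs in image: 6 / 6 needed
  → bijection onto A×B; projections well-typed.

Answer: VALID PRODUCT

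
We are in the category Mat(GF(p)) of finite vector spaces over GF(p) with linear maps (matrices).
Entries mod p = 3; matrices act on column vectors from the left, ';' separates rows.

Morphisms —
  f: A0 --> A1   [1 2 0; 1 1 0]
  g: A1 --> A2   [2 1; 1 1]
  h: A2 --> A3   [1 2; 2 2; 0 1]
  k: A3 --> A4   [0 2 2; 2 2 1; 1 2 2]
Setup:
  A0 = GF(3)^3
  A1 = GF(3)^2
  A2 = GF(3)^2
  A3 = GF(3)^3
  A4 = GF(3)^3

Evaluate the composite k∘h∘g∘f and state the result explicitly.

  e0=⟨1,0,0⟩ f-->⟨1,1⟩ g-->⟨0,2⟩ h-->⟨1,1,2⟩ k-->⟨0,0,1⟩
  e1=⟨0,1,0⟩ f-->⟨2,1⟩ g-->⟨2,0⟩ h-->⟨2,1,0⟩ k-->⟨2,0,1⟩
  e2=⟨0,0,1⟩ f-->⟨0,0⟩ g-->⟨0,0⟩ h-->⟨0,0,0⟩ k-->⟨0,0,0⟩
composite: [0 2 0; 0 0 0; 1 1 0]

Answer: [0 2 0; 0 0 0; 1 1 0]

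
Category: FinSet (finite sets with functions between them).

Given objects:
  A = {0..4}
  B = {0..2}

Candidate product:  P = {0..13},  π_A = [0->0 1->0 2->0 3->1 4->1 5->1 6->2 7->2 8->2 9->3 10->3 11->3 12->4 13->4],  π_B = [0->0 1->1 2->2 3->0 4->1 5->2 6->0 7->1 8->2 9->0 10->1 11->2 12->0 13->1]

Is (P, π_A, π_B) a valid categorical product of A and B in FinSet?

|A|·|B| = 5·3 = 15;  |P| = 14
  → cardinalities differ; no bijection possible.

Answer: NOT A VALID PRODUCT — |P|=14 ≠ |A|·|B|=15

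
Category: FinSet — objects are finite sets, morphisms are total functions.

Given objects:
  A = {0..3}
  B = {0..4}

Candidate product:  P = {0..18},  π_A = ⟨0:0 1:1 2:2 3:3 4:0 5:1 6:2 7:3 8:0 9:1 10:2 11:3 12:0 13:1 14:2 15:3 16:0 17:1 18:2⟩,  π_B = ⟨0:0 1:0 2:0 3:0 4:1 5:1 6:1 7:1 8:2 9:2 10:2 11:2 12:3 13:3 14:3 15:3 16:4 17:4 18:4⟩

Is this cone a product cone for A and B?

|A|·|B| = 4·5 = 20;  |P| = 19
  → cardinalities differ; no bijection possible.

Answer: NOT A VALID PRODUCT — |P|=19 ≠ |A|·|B|=20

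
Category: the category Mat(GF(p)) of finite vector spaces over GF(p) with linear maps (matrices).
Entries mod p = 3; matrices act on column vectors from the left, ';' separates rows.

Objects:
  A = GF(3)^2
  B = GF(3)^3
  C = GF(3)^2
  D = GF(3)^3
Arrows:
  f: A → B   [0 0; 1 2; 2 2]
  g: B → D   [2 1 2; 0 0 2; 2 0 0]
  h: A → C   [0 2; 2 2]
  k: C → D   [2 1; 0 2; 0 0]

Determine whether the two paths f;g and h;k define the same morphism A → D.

Answer: COMMUTES

Trace:
Along f;g (path 1):
  e0=[1,0] f→[0,1,2] g→[2,1,0]
  e1=[0,1] f→[0,2,2] g→[0,1,0]
  result₁ = [2 0; 1 1; 0 0]
Along h;k (path 2):
  e0=[1,0] h→[0,2] k→[2,1,0]
  e1=[0,1] h→[2,2] k→[0,1,0]
  result₂ = [2 0; 1 1; 0 0]
Equal? equal; square commutes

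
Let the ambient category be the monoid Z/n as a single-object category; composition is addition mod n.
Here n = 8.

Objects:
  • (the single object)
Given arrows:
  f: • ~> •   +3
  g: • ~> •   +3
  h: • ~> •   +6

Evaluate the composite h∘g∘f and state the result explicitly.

  0 +3≡3 +3≡6 +6≡4  (mod 8)
⟦path⟧: +4

Answer: +4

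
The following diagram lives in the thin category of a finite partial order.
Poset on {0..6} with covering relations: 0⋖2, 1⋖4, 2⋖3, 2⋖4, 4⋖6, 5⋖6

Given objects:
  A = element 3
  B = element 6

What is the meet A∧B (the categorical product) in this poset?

Answer: A∧B = 2

Work:
Common predecessors of 3,6: {0,2}
  0 ≤ 2
  2 ≤ 2
glb = 2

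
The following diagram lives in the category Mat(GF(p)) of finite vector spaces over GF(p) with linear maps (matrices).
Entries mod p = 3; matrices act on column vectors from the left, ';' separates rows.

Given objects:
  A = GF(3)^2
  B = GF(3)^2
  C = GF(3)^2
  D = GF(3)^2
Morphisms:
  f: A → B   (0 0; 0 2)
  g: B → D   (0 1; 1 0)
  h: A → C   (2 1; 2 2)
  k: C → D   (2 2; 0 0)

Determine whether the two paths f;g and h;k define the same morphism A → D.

Path 1 = f;g:
  e0=⟨1,0⟩ f→⟨0,0⟩ g→⟨0,0⟩
  e1=⟨0,1⟩ f→⟨0,2⟩ g→⟨2,0⟩
  ⟦path⟧₁ = (0 2; 0 0)
Path 2 = h;k:
  e0=⟨1,0⟩ h→⟨2,2⟩ k→⟨2,0⟩
  e1=⟨0,1⟩ h→⟨1,2⟩ k→⟨0,0⟩
  ⟦path⟧₂ = (2 0; 0 0)
Equal? NO — does not commute

Answer: DOES NOT COMMUTE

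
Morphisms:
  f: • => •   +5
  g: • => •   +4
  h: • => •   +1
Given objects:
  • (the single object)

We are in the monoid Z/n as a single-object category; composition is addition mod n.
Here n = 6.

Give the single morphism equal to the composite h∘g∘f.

  0 +5≡5 +4≡3 +1≡4  (mod 6)
result: +4

Answer: +4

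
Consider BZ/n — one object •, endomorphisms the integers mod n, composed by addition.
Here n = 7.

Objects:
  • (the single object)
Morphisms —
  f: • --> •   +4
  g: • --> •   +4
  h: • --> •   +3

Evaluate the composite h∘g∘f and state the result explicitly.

Answer: +4

Derivation:
  0 +4≡4 +4≡1 +3≡4  (mod 7)
composite: +4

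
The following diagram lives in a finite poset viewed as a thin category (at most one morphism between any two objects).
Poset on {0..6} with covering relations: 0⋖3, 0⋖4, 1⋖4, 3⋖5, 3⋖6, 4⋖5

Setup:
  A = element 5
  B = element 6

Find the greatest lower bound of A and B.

Answer: A∧B = 3

Work:
Common predecessors of 5,6: {0,3}
  0 <= 3
  3 <= 3
glb = 3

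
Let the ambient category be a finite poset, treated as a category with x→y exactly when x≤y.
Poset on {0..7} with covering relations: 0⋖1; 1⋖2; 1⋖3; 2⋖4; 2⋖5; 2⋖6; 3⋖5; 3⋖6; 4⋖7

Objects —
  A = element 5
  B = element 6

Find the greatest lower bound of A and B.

Answer: NO MEET EXISTS

Derivation:
Lower bounds of A=5 and B=6: {0,1,2,3}
  maximal lower bounds 2 and 3 are incomparable: neither 2≤3 nor 3≤2
→ no greatest lower bound exists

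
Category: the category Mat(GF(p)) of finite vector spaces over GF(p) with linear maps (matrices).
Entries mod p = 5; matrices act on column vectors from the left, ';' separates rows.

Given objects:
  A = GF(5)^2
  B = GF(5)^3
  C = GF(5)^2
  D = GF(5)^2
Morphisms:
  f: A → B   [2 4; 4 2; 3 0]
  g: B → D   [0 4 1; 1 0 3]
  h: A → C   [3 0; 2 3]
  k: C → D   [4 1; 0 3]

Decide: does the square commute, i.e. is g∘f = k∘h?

Path 1 = f;g:
  e0=⟨1,0⟩ f→⟨2,4,3⟩ g→⟨4,1⟩
  e1=⟨0,1⟩ f→⟨4,2,0⟩ g→⟨3,4⟩
  result₁ = [4 3; 1 4]
Path 2 = h;k:
  e0=⟨1,0⟩ h→⟨3,2⟩ k→⟨4,1⟩
  e1=⟨0,1⟩ h→⟨0,3⟩ k→⟨3,4⟩
  result₂ = [4 3; 1 4]
Equal? YES — commutes

Answer: COMMUTES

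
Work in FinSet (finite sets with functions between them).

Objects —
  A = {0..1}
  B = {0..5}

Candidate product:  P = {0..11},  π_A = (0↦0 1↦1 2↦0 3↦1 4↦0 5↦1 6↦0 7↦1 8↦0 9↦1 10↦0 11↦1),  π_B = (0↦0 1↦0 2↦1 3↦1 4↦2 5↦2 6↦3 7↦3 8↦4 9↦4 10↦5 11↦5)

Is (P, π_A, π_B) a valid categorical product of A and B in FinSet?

|A|·|B| = 2·6 = 12;  |P| = 12
Check the pairing map k ↦ (π_A(k), π_B(k)):
  0 ↦ (0,0)
  1 ↦ (1,0)
  2 ↦ (0,1)
  3 ↦ (1,1)
  4 ↦ (0,2)
  5 ↦ (1,2)
  6 ↦ (0,3)
  7 ↦ (1,3)
  8 ↦ (0,4)
  9 ↦ (1,4)
  10 ↦ (0,5)
  11 ↦ (1,5)
distinct pairs in image: 12 / 12 needed
  → bijection onto A×B; projections well-typed.

Answer: VALID PRODUCT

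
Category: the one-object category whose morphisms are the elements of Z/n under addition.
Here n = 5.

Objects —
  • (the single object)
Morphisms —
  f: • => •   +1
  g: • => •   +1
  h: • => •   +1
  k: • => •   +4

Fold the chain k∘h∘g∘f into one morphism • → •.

Answer: +2

Work:
  0 +1≡1 +1≡2 +1≡3 +4≡2  (mod 5)
composite: +2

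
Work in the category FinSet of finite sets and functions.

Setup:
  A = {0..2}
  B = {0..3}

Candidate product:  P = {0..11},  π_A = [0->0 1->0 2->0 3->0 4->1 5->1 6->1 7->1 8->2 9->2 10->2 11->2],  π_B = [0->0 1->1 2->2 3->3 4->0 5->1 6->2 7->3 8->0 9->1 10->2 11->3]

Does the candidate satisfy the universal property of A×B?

Answer: VALID PRODUCT

Derivation:
|A|·|B| = 3·4 = 12;  |P| = 12
Check the pairing map k ↦ (π_A(k), π_B(k)):
  0 -> (0,0)
  1 -> (0,1)
  2 -> (0,2)
  3 -> (0,3)
  4 -> (1,0)
  5 -> (1,1)
  6 -> (1,2)
  7 -> (1,3)
  8 -> (2,0)
  9 -> (2,1)
  10 -> (2,2)
  11 -> (2,3)
distinct pairs in image: 12 / 12 needed
  → bijection onto A×B; projections well-typed.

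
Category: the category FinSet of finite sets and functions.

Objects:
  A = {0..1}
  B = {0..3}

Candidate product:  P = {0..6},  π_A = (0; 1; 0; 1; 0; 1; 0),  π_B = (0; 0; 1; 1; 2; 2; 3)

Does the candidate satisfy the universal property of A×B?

|A|·|B| = 2·4 = 8;  |P| = 7
  → cardinalities differ; no bijection possible.

Answer: NOT A VALID PRODUCT — |P|=7 ≠ |A|·|B|=8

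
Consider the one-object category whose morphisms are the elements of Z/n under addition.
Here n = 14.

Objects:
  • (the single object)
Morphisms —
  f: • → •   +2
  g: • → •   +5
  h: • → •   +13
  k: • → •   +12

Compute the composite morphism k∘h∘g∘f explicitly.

Answer: +4

Trace:
  0 +2≡2 +5≡7 +13≡6 +12≡4  (mod 14)
composite: +4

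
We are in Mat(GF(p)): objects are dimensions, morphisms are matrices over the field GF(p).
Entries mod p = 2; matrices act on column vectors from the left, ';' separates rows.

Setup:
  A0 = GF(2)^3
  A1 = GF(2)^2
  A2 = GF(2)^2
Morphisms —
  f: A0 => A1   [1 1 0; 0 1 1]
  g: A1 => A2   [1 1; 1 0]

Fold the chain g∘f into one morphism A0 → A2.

Answer: [1 0 1; 1 1 0]

Derivation:
  e0=⟨1,0,0⟩ f=>⟨1,0⟩ g=>⟨1,1⟩
  e1=⟨0,1,0⟩ f=>⟨1,1⟩ g=>⟨0,1⟩
  e2=⟨0,0,1⟩ f=>⟨0,1⟩ g=>⟨1,0⟩
result: [1 0 1; 1 1 0]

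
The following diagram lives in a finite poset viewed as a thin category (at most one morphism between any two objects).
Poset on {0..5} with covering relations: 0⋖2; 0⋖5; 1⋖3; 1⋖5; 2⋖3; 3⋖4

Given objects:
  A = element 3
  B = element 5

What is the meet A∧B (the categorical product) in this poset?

Answer: NO MEET EXISTS

Derivation:
Common predecessors of 3,5: {0,1}
  maximal lower bounds 0 and 1 are incomparable: neither 0≤1 nor 1≤0
→ no greatest lower bound exists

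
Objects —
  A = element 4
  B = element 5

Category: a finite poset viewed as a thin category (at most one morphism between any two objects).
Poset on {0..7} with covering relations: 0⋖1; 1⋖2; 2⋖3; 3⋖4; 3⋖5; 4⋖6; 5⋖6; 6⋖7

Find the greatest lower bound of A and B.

{x : x<=A ∧ x<=B} = {0,1,2,3}  (A=4, B=5)
  0 <= 3
  1 <= 3
  2 <= 3
  3 <= 3
glb = 3

Answer: A∧B = 3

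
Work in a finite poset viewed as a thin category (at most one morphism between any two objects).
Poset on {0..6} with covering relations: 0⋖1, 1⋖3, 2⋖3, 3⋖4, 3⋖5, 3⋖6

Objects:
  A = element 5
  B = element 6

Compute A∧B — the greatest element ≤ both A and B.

Answer: A∧B = 3

Work:
Lower bounds of A=5 and B=6: {0,1,2,3}
  0 ⊑ 3
  1 ⊑ 3
  2 ⊑ 3
  3 ⊑ 3
glb = 3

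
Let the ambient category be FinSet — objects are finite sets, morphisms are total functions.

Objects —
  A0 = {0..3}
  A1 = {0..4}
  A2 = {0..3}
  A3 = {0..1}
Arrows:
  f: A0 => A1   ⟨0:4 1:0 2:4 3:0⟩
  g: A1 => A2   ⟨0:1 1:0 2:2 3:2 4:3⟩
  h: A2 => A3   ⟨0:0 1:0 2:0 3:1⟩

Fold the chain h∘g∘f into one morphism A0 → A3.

Answer: ⟨0:1 1:0 2:1 3:0⟩

Work:
  0 f=>4 g=>3 h=>1
  1 f=>0 g=>1 h=>0
  2 f=>4 g=>3 h=>1
  3 f=>0 g=>1 h=>0
result: ⟨0:1 1:0 2:1 3:0⟩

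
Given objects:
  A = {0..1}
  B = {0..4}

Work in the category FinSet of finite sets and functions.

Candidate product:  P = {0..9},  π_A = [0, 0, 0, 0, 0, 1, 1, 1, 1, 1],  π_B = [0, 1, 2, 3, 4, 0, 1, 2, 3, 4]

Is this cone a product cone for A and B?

Answer: VALID PRODUCT

Derivation:
|A|·|B| = 2·5 = 10;  |P| = 10
Check the pairing map k ↦ (π_A(k), π_B(k)):
  0 -> (0,0)
  1 -> (0,1)
  2 -> (0,2)
  3 -> (0,3)
  4 -> (0,4)
  5 -> (1,0)
  6 -> (1,1)
  7 -> (1,2)
  8 -> (1,3)
  9 -> (1,4)
distinct pairs in image: 10 / 10 needed
  → bijection onto A×B; projections well-typed.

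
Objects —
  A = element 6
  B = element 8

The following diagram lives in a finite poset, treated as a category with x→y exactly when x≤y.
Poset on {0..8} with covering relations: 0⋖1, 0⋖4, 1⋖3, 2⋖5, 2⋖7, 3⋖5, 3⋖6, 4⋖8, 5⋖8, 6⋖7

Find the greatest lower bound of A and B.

Answer: A∧B = 3

Work:
Common predecessors of 6,8: {0,1,3}
  0 ≤ 3
  1 ≤ 3
  3 ≤ 3
glb = 3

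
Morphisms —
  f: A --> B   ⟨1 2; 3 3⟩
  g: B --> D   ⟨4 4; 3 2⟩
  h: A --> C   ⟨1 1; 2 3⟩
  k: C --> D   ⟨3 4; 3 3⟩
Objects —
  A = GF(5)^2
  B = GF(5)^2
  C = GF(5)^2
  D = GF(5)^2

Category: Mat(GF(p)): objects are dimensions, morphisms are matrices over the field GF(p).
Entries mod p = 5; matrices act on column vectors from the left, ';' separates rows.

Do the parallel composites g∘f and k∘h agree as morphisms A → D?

Answer: COMMUTES

Work:
Path 1 = f;g:
  e0=(1,0) f-->(1,3) g-->(1,4)
  e1=(0,1) f-->(2,3) g-->(0,2)
  ⟦path⟧₁ = ⟨1 0; 4 2⟩
Path 2 = h;k:
  e0=(1,0) h-->(1,2) k-->(1,4)
  e1=(0,1) h-->(1,3) k-->(0,2)
  ⟦path⟧₂ = ⟨1 0; 4 2⟩
Equal? YES — commutes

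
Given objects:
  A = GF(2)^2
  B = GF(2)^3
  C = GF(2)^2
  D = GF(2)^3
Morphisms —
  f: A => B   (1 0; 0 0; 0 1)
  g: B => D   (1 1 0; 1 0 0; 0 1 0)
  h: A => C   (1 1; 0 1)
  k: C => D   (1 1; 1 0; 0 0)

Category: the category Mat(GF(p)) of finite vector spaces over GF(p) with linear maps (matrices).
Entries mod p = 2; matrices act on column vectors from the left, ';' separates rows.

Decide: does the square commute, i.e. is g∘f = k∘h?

Along f;g (path 1):
  e0=[1,0] f=>[1,0,0] g=>[1,1,0]
  e1=[0,1] f=>[0,0,1] g=>[0,0,0]
  ⟦path⟧₁ = (1 0; 1 0; 0 0)
Along h;k (path 2):
  e0=[1,0] h=>[1,0] k=>[1,1,0]
  e1=[0,1] h=>[1,1] k=>[0,1,0]
  ⟦path⟧₂ = (1 0; 1 1; 0 0)
Equal? NO — does not commute

Answer: DOES NOT COMMUTE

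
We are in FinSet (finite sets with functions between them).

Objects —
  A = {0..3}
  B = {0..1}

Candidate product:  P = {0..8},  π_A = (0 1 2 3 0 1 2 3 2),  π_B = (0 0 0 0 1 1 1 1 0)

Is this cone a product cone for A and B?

Answer: NOT A VALID PRODUCT — |P|=9 ≠ |A|·|B|=8

Derivation:
|A|·|B| = 4·2 = 8;  |P| = 9
  → cardinalities differ; no bijection possible.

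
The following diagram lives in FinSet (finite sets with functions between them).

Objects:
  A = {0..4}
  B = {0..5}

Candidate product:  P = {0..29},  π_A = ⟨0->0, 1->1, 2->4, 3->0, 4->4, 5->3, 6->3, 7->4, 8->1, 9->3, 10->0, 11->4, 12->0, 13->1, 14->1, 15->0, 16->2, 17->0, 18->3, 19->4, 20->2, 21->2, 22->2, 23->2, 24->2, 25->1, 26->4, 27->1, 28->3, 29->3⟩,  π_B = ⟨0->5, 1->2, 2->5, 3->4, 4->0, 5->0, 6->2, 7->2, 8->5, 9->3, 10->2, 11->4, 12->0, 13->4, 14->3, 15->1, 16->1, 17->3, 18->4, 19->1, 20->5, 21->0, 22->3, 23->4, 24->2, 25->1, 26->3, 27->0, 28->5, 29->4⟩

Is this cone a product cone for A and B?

Answer: NOT A VALID PRODUCT — duplicate pair at indices 18,29

Work:
|A|·|B| = 5·6 = 30;  |P| = 30
Check the pairing map k ↦ (π_A(k), π_B(k)):
  0 -> (0,5)
  1 -> (1,2)
  2 -> (4,5)
  3 -> (0,4)
  4 -> (4,0)
  5 -> (3,0)
  6 -> (3,2)
  7 -> (4,2)
  8 -> (1,5)
  9 -> (3,3)
  10 -> (0,2)
  11 -> (4,4)
  12 -> (0,0)
  13 -> (1,4)
  14 -> (1,3)
  15 -> (0,1)
  16 -> (2,1)
  17 -> (0,3)
  18 -> (3,4)
  19 -> (4,1)
  20 -> (2,5)
  21 -> (2,0)
  22 -> (2,3)
  23 -> (2,4)
  24 -> (2,2)
  25 -> (1,1)
  26 -> (4,3)
  27 -> (1,0)
  28 -> (3,5)
  29 -> (3,4)  ✗ repeats pair of k=18
distinct pairs in image: 29 / 30 needed
  → (3,4) hit at k=18 and k=29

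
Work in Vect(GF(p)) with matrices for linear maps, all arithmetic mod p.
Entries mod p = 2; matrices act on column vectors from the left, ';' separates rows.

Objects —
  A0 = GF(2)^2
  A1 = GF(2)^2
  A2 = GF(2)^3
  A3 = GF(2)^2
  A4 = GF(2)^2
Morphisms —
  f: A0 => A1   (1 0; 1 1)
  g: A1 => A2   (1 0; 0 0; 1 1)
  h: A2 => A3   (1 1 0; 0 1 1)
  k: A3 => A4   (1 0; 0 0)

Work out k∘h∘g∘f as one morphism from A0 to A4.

  e0=(1,0) f=>(1,1) g=>(1,0,0) h=>(1,0) k=>(1,0)
  e1=(0,1) f=>(0,1) g=>(0,0,1) h=>(0,1) k=>(0,0)
result: (1 0; 0 0)

Answer: (1 0; 0 0)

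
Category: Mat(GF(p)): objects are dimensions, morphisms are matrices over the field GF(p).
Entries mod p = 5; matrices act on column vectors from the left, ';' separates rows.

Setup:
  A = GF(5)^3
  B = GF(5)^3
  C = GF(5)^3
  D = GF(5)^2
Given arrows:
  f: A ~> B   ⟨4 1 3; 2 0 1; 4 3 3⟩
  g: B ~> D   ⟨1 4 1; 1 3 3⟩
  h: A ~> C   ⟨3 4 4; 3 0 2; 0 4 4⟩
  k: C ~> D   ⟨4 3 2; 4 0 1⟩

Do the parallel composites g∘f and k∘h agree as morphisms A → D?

Answer: COMMUTES

Trace:
1) trace f;g:
  e0=[1,0,0] f~>[4,2,4] g~>[1,2]
  e1=[0,1,0] f~>[1,0,3] g~>[4,0]
  e2=[0,0,1] f~>[3,1,3] g~>[0,0]
  ⟦path⟧₁ = ⟨1 4 0; 2 0 0⟩
2) trace h;k:
  e0=[1,0,0] h~>[3,3,0] k~>[1,2]
  e1=[0,1,0] h~>[4,0,4] k~>[4,0]
  e2=[0,0,1] h~>[4,2,4] k~>[0,0]
  ⟦path⟧₂ = ⟨1 4 0; 2 0 0⟩
Equal? same morphism ✓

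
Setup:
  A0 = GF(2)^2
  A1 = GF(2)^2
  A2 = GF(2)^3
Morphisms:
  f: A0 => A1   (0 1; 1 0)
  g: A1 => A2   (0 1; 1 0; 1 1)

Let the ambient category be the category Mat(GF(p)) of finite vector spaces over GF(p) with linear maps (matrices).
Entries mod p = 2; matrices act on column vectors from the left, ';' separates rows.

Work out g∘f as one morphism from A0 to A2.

  e0=⟨1,0⟩ f=>⟨0,1⟩ g=>⟨1,0,1⟩
  e1=⟨0,1⟩ f=>⟨1,0⟩ g=>⟨0,1,1⟩
⟦path⟧: (1 0; 0 1; 1 1)

Answer: (1 0; 0 1; 1 1)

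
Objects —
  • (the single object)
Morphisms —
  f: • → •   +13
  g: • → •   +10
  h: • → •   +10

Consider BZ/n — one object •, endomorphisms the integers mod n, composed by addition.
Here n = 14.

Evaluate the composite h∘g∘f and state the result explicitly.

  0 +13≡13 +10≡9 +10≡5  (mod 14)
⟦path⟧: +5

Answer: +5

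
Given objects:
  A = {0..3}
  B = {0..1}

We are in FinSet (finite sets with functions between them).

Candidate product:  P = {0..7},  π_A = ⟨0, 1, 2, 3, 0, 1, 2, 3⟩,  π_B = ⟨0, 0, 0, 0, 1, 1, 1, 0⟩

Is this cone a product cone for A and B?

Answer: NOT A VALID PRODUCT — duplicate pair at indices 3,7

Trace:
|A|·|B| = 4·2 = 8;  |P| = 8
Check the pairing map k ↦ (π_A(k), π_B(k)):
  0 ↦ (0,0)
  1 ↦ (1,0)
  2 ↦ (2,0)
  3 ↦ (3,0)
  4 ↦ (0,1)
  5 ↦ (1,1)
  6 ↦ (2,1)
  7 ↦ (3,0)  ✗ repeats pair of k=3
distinct pairs in image: 7 / 8 needed
  → (3,0) hit at k=3 and k=7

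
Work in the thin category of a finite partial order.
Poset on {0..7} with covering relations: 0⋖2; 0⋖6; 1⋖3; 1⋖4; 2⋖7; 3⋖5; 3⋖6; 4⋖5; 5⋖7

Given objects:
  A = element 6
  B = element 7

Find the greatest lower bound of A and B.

Answer: NO MEET EXISTS

Work:
Common predecessors of 6,7: {0,1,3}
  maximal lower bounds 0 and 3 are incomparable: neither 0≤3 nor 3≤0
→ no greatest lower bound exists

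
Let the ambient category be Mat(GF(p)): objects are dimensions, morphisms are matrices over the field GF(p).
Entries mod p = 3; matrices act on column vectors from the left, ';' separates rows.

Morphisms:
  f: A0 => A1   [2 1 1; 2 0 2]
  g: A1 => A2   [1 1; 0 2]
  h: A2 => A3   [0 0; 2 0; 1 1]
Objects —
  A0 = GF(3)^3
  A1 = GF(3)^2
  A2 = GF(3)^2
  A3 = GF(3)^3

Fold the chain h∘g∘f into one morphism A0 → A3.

  e0=⟨1,0,0⟩ f=>⟨2,2⟩ g=>⟨1,1⟩ h=>⟨0,2,2⟩
  e1=⟨0,1,0⟩ f=>⟨1,0⟩ g=>⟨1,0⟩ h=>⟨0,2,1⟩
  e2=⟨0,0,1⟩ f=>⟨1,2⟩ g=>⟨0,1⟩ h=>⟨0,0,1⟩
⟦path⟧: [0 0 0; 2 2 0; 2 1 1]

Answer: [0 0 0; 2 2 0; 2 1 1]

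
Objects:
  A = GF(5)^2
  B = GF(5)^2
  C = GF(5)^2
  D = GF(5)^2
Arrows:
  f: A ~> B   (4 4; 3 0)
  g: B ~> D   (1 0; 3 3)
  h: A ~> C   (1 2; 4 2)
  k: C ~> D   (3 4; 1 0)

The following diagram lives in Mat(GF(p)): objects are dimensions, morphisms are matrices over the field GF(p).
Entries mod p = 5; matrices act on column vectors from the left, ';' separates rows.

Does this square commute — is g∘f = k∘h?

1) trace f;g:
  e0=[1,0] f~>[4,3] g~>[4,1]
  e1=[0,1] f~>[4,0] g~>[4,2]
  composite₁ = (4 4; 1 2)
2) trace h;k:
  e0=[1,0] h~>[1,4] k~>[4,1]
  e1=[0,1] h~>[2,2] k~>[4,2]
  composite₂ = (4 4; 1 2)
Equal? equal; square commutes

Answer: COMMUTES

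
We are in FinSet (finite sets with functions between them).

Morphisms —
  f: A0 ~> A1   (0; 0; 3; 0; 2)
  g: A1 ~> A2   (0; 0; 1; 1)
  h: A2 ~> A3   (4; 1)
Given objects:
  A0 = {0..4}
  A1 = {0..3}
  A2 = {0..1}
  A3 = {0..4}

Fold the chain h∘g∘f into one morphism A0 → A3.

  0 f~>0 g~>0 h~>4
  1 f~>0 g~>0 h~>4
  2 f~>3 g~>1 h~>1
  3 f~>0 g~>0 h~>4
  4 f~>2 g~>1 h~>1
result: (4; 4; 1; 4; 1)

Answer: (4; 4; 1; 4; 1)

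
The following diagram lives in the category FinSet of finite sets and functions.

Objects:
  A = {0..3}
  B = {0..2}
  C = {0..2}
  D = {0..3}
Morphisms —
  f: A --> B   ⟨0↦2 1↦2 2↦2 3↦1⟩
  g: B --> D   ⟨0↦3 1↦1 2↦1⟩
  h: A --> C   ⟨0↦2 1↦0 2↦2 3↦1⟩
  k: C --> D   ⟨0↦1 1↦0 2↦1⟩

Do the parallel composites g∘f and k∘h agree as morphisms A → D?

Along f;g (path 1):
  0 f-->2 g-->1
  1 f-->2 g-->1
  2 f-->2 g-->1
  3 f-->1 g-->1
  result₁ = ⟨0↦1 1↦1 2↦1 3↦1⟩
Along h;k (path 2):
  0 h-->2 k-->1
  1 h-->0 k-->1
  2 h-->2 k-->1
  3 h-->1 k-->0
  result₂ = ⟨0↦1 1↦1 2↦1 3↦0⟩
Equal? differ; not commutative

Answer: DOES NOT COMMUTE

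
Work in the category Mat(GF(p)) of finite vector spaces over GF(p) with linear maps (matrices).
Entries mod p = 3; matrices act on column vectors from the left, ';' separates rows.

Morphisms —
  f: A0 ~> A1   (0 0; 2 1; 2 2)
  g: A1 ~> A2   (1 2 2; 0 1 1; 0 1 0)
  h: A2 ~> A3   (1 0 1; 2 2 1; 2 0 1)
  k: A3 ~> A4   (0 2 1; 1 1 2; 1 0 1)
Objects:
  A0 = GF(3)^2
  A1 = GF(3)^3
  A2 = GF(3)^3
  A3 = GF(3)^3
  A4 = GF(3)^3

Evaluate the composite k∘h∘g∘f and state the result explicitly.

  e0=⟨1,0⟩ f~>⟨0,2,2⟩ g~>⟨2,1,2⟩ h~>⟨1,2,0⟩ k~>⟨1,0,1⟩
  e1=⟨0,1⟩ f~>⟨0,1,2⟩ g~>⟨0,0,1⟩ h~>⟨1,1,1⟩ k~>⟨0,1,2⟩
composite: (1 0; 0 1; 1 2)

Answer: (1 0; 0 1; 1 2)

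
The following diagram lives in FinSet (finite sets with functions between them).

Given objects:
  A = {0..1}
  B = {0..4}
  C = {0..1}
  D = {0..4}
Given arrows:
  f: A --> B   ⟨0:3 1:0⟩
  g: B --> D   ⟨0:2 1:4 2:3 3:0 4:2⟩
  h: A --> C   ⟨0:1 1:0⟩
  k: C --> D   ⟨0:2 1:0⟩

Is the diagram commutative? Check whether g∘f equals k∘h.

Answer: COMMUTES

Derivation:
Along f;g (path 1):
  0 f-->3 g-->0
  1 f-->0 g-->2
  ⟦path⟧₁ = ⟨0:0 1:2⟩
Along h;k (path 2):
  0 h-->1 k-->0
  1 h-->0 k-->2
  ⟦path⟧₂ = ⟨0:0 1:2⟩
Equal? equal; square commutes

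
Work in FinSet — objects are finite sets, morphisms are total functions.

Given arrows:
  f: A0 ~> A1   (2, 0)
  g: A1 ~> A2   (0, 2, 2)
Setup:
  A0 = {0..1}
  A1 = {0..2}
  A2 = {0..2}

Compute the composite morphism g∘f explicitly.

  0 f~>2 g~>2
  1 f~>0 g~>0
composite: (2, 0)

Answer: (2, 0)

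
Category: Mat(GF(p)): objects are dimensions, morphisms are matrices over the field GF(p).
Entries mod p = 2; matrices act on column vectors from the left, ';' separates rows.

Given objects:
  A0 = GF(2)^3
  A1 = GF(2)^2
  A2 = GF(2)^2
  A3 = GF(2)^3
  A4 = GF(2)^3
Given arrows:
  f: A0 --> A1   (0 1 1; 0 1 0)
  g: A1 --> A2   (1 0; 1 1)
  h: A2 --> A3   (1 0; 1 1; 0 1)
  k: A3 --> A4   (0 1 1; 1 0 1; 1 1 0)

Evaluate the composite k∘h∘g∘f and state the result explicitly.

Answer: (0 1 1; 0 1 0; 0 0 1)

Trace:
  e0=(1,0,0) f-->(0,0) g-->(0,0) h-->(0,0,0) k-->(0,0,0)
  e1=(0,1,0) f-->(1,1) g-->(1,0) h-->(1,1,0) k-->(1,1,0)
  e2=(0,0,1) f-->(1,0) g-->(1,1) h-->(1,0,1) k-->(1,0,1)
result: (0 1 1; 0 1 0; 0 0 1)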